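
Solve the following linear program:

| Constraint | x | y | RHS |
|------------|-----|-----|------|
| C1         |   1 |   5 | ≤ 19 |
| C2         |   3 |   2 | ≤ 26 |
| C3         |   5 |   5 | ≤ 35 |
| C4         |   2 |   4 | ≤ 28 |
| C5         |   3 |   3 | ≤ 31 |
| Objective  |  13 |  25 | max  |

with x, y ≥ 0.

Evaluate the objective at each vertex of the feasible region:
  z(0, 0) = 0
  z(7, 0) = 91
  z(4, 3) = 127  ←
  z(0, 3.8) = 95
The maximum is at x = 4, y = 3.

x = 4, y = 3, z = 127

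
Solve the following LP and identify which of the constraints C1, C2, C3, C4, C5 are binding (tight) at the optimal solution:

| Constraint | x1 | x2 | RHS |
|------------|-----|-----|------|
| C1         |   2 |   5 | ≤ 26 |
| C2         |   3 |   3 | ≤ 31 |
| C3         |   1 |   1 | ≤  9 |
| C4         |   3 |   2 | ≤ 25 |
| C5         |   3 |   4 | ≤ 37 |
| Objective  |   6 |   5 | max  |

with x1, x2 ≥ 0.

At x1 = 7, x2 = 2, compute slack b - a·x for each constraint:
  C1: 26 − 24 = 2  (slack)
  C2: 31 − 27 = 4  (slack)
  C3: 9 − 9 = 0  (binding)
  C4: 25 − 25 = 0  (binding)
  C5: 37 − 29 = 8  (slack)

Optimal: x1 = 7, x2 = 2
Binding: C3, C4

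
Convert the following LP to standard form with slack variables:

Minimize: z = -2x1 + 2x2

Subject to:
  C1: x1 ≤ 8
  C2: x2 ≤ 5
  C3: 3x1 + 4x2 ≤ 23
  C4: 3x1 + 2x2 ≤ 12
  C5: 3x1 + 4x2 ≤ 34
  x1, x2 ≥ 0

min z = -2x1 + 2x2

s.t.
  x1 + s1 = 8
  x2 + s2 = 5
  3x1 + 4x2 + s3 = 23
  3x1 + 2x2 + s4 = 12
  3x1 + 4x2 + s5 = 34
  x1, x2, s1, s2, s3, s4, s5 ≥ 0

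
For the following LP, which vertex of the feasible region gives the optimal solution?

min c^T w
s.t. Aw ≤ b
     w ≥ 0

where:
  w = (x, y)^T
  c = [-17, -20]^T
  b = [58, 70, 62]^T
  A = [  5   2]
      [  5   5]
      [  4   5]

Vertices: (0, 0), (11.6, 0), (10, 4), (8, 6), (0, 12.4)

Evaluate the objective at each vertex of the feasible region:
  z(0, 0) = 0
  z(11.6, 0) = -197.2
  z(10, 4) = -250
  z(8, 6) = -256  ←
  z(0, 12.4) = -248
The minimum is at x = 8, y = 6.

(8, 6)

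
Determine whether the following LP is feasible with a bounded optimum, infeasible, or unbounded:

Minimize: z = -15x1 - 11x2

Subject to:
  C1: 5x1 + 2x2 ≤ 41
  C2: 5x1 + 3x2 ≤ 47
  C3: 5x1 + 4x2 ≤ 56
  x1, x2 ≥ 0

Feasible with a bounded optimal solution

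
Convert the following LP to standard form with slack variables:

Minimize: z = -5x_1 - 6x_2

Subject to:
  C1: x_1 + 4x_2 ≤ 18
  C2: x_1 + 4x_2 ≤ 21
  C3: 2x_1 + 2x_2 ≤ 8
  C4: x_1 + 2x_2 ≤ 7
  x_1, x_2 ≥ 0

min z = -5x_1 - 6x_2

s.t.
  x_1 + 4x_2 + s1 = 18
  x_1 + 4x_2 + s2 = 21
  2x_1 + 2x_2 + s3 = 8
  x_1 + 2x_2 + s4 = 7
  x_1, x_2, s1, s2, s3, s4 ≥ 0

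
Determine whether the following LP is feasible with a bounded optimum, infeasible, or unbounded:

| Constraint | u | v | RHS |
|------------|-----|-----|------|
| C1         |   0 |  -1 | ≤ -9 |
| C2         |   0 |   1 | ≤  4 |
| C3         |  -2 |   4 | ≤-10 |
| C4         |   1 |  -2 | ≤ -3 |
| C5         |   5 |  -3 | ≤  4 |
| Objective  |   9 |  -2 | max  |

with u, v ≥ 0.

Infeasible (no feasible solution exists)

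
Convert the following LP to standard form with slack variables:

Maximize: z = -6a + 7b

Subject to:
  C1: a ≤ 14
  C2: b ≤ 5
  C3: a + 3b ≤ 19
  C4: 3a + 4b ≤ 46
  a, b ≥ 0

max z = -6a + 7b

s.t.
  a + s1 = 14
  b + s2 = 5
  a + 3b + s3 = 19
  3a + 4b + s4 = 46
  a, b, s1, s2, s3, s4 ≥ 0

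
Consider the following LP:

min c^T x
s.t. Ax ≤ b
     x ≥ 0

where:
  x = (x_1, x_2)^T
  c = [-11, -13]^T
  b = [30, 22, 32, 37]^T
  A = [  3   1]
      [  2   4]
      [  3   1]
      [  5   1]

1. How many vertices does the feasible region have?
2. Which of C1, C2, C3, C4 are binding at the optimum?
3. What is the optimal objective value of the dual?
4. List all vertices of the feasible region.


1. 4
2. C2, C4
3. -103
4. (0, 0), (7.4, 0), (7, 2), (0, 5.5)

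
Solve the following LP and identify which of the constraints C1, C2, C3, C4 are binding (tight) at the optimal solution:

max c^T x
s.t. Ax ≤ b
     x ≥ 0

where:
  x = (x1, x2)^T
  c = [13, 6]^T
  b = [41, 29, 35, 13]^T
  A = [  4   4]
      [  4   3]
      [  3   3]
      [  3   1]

At x1 = 2, x2 = 7, compute slack b - a·x for each constraint:
  C1: 41 − 36 = 5  (slack)
  C2: 29 − 29 = 0  (binding)
  C3: 35 − 27 = 8  (slack)
  C4: 13 − 13 = 0  (binding)

Optimal: x1 = 2, x2 = 7
Binding: C2, C4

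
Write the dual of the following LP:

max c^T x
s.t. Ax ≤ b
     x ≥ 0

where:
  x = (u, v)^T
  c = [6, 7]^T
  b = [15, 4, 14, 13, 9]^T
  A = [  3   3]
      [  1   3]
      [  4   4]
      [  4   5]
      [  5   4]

Primal max cᵀx s.t. Ax ≤ b, x ≥ 0  →  Dual min bᵀy s.t. Aᵀy ≥ c, y ≥ 0.

Minimize: z = 15y1 + 4y2 + 14y3 + 13y4 + 9y5

Subject to:
  3y1 + y2 + 4y3 + 4y4 + 5y5 ≥ 6
  3y1 + 3y2 + 4y3 + 5y4 + 4y5 ≥ 7
  y1, y2, y3, y4, y5 ≥ 0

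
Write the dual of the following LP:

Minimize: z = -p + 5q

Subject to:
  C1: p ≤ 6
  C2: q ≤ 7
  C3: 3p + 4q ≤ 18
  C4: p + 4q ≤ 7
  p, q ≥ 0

Primal min cᵀx s.t. Ax ≤ b, x ≥ 0  →  Dual max −bᵀy s.t. Aᵀy ≥ −c, y ≥ 0.

Maximize: z = -6y1 - 7y2 - 18y3 - 7y4

Subject to:
  y1 + 3y3 + y4 ≥ 1
  y2 + 4y3 + 4y4 ≥ -5
  y1, y2, y3, y4 ≥ 0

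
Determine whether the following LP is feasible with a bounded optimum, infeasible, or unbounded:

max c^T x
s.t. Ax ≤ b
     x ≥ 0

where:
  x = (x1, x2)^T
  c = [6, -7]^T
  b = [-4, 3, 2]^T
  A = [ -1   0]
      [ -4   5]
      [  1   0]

Infeasible (no feasible solution exists)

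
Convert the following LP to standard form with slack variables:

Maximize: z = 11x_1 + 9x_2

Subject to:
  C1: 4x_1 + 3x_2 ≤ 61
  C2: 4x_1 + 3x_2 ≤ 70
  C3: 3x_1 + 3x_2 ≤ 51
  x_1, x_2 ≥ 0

max z = 11x_1 + 9x_2

s.t.
  4x_1 + 3x_2 + s1 = 61
  4x_1 + 3x_2 + s2 = 70
  3x_1 + 3x_2 + s3 = 51
  x_1, x_2, s1, s2, s3 ≥ 0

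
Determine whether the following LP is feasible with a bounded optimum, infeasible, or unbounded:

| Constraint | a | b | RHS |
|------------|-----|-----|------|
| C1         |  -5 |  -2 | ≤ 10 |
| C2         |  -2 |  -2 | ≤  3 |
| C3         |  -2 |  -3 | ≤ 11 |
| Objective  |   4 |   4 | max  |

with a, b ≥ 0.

Unbounded (objective can increase without bound)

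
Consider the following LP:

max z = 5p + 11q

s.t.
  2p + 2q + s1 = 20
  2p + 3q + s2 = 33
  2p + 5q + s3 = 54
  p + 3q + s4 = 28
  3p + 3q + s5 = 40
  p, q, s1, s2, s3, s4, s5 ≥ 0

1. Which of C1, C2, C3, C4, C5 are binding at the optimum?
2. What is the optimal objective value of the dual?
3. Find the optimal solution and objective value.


1. C1, C4
2. 104
3. p = 1, q = 9, z = 104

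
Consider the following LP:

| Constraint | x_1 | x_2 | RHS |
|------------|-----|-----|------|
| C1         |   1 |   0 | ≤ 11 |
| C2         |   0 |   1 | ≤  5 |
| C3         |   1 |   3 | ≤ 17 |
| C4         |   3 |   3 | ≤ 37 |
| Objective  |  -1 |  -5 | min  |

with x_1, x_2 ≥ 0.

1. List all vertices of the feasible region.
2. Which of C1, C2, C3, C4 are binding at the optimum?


1. (0, 0), (11, 0), (11, 1.333), (10, 2.333), (2, 5), (0, 5)
2. C2, C3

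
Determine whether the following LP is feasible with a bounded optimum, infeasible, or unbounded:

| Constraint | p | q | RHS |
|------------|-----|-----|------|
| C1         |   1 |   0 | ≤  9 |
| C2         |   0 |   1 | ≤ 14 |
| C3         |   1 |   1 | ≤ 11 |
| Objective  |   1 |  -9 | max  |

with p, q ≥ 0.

Feasible with a bounded optimal solution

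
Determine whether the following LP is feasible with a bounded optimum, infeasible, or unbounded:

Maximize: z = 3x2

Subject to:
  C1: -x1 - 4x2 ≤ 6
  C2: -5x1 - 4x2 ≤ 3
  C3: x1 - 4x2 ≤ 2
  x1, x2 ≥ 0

Unbounded (objective can increase without bound)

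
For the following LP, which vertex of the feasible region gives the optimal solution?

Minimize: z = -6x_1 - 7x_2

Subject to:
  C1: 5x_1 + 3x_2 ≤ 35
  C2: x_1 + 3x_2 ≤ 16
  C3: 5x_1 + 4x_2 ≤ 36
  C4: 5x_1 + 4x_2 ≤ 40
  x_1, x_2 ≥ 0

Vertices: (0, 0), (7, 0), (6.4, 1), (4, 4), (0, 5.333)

Evaluate the objective at each vertex of the feasible region:
  z(0, 0) = 0
  z(7, 0) = -42
  z(6.4, 1) = -45.4
  z(4, 4) = -52  ←
  z(0, 5.333) = -37.33
The minimum is at x_1 = 4, x_2 = 4.

(4, 4)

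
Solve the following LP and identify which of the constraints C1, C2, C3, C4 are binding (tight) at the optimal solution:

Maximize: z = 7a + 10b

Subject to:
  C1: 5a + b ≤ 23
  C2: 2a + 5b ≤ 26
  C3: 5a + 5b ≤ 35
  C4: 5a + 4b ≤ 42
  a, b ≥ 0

At a = 3, b = 4, compute slack b - a·x for each constraint:
  C1: 23 − 19 = 4  (slack)
  C2: 26 − 26 = 0  (binding)
  C3: 35 − 35 = 0  (binding)
  C4: 42 − 31 = 11  (slack)

Optimal: a = 3, b = 4
Binding: C2, C3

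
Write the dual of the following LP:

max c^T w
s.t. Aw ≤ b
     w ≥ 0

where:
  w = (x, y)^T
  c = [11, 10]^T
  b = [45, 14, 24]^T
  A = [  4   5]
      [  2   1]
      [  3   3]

Primal max cᵀx s.t. Ax ≤ b, x ≥ 0  →  Dual min bᵀy s.t. Aᵀy ≥ c, y ≥ 0.

Minimize: z = 45y1 + 14y2 + 24y3

Subject to:
  4y1 + 2y2 + 3y3 ≥ 11
  5y1 + y2 + 3y3 ≥ 10
  y1, y2, y3 ≥ 0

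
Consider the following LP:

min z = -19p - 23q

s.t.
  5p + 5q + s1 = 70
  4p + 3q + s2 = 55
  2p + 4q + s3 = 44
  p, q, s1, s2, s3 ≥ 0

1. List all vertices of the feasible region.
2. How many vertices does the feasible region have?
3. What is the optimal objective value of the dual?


1. (0, 0), (13.75, 0), (13, 1), (6, 8), (0, 11)
2. 5
3. -298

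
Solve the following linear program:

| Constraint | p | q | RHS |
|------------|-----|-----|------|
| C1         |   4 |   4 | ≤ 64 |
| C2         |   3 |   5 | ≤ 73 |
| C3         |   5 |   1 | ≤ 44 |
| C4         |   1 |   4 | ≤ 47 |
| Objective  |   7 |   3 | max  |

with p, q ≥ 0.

Evaluate the objective at each vertex of the feasible region:
  z(0, 0) = 0
  z(8.8, 0) = 61.6
  z(7, 9) = 76  ←
  z(5.667, 10.33) = 70.67
  z(0, 11.75) = 35.25
The maximum is at p = 7, q = 9.

p = 7, q = 9, z = 76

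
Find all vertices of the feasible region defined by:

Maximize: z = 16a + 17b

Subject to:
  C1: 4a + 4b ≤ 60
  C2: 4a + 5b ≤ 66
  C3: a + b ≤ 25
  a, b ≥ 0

(0, 0), (15, 0), (9, 6), (0, 13.2)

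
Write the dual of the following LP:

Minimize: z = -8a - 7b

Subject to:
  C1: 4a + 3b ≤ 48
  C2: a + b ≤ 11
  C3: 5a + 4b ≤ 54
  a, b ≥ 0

Primal min cᵀx s.t. Ax ≤ b, x ≥ 0  →  Dual max −bᵀy s.t. Aᵀy ≥ −c, y ≥ 0.

Maximize: z = -48y1 - 11y2 - 54y3

Subject to:
  4y1 + y2 + 5y3 ≥ 8
  3y1 + y2 + 4y3 ≥ 7
  y1, y2, y3 ≥ 0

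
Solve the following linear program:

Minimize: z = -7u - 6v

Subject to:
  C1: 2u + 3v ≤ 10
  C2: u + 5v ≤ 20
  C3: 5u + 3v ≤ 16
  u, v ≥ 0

Evaluate the objective at each vertex of the feasible region:
  z(0, 0) = 0
  z(3.2, 0) = -22.4
  z(2, 2) = -26  ←
  z(0, 3.333) = -20
The minimum is at u = 2, v = 2.

u = 2, v = 2, z = -26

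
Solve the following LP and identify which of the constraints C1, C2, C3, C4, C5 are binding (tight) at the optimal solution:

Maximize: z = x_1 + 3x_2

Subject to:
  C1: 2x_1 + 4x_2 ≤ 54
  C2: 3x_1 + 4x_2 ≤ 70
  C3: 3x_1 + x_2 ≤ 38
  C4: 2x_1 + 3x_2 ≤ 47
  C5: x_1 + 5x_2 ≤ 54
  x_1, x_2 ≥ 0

At x_1 = 9, x_2 = 9, compute slack b - a·x for each constraint:
  C1: 54 − 54 = 0  (binding)
  C2: 70 − 63 = 7  (slack)
  C3: 38 − 36 = 2  (slack)
  C4: 47 − 45 = 2  (slack)
  C5: 54 − 54 = 0  (binding)

Optimal: x_1 = 9, x_2 = 9
Binding: C1, C5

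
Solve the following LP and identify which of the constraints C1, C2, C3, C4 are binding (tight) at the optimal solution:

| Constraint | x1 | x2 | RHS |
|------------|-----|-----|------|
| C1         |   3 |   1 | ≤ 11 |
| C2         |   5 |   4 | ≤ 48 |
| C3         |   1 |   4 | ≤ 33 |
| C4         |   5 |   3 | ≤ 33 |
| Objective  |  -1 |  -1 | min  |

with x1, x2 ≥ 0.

At x1 = 1, x2 = 8, compute slack b - a·x for each constraint:
  C1: 11 − 11 = 0  (binding)
  C2: 48 − 37 = 11  (slack)
  C3: 33 − 33 = 0  (binding)
  C4: 33 − 29 = 4  (slack)

Optimal: x1 = 1, x2 = 8
Binding: C1, C3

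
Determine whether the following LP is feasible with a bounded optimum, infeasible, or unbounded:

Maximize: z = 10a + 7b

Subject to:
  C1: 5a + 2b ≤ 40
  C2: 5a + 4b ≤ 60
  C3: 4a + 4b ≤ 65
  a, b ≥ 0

Feasible with a bounded optimal solution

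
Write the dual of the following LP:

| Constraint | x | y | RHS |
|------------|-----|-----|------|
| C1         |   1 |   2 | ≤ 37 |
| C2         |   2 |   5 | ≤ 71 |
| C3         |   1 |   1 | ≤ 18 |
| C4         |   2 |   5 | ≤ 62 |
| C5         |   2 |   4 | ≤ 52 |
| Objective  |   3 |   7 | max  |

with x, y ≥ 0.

Primal max cᵀx s.t. Ax ≤ b, x ≥ 0  →  Dual min bᵀy s.t. Aᵀy ≥ c, y ≥ 0.

Minimize: z = 37y1 + 71y2 + 18y3 + 62y4 + 52y5

Subject to:
  y1 + 2y2 + y3 + 2y4 + 2y5 ≥ 3
  2y1 + 5y2 + y3 + 5y4 + 4y5 ≥ 7
  y1, y2, y3, y4, y5 ≥ 0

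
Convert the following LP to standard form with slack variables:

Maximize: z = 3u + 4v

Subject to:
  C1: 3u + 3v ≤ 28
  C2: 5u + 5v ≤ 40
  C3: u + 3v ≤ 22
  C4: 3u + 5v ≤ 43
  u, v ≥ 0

max z = 3u + 4v

s.t.
  3u + 3v + s1 = 28
  5u + 5v + s2 = 40
  u + 3v + s3 = 22
  3u + 5v + s4 = 43
  u, v, s1, s2, s3, s4 ≥ 0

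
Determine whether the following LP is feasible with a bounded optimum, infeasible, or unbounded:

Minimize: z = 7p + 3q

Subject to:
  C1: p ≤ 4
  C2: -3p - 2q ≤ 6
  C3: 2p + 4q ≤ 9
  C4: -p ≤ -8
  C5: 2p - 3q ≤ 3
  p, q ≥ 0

Infeasible (no feasible solution exists)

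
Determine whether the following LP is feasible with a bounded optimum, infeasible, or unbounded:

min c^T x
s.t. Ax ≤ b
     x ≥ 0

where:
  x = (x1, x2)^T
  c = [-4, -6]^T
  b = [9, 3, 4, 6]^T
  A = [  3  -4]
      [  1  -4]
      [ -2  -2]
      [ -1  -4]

Unbounded (objective can decrease without bound)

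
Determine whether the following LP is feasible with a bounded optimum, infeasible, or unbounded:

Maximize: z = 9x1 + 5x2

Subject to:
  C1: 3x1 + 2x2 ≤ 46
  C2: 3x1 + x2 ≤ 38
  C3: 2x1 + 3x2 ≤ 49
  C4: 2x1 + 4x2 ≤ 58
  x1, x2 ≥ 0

Feasible with a bounded optimal solution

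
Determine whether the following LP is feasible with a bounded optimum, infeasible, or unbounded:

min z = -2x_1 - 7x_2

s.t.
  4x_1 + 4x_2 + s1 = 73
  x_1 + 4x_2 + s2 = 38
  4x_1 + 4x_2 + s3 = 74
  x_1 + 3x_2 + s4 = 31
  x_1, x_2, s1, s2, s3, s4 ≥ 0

Feasible with a bounded optimal solution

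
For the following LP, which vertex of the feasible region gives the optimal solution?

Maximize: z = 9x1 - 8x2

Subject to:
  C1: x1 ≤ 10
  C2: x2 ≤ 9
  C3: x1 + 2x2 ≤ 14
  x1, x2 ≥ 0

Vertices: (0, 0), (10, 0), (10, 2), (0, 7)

Evaluate the objective at each vertex of the feasible region:
  z(0, 0) = 0
  z(10, 0) = 90  ←
  z(10, 2) = 74
  z(0, 7) = -56
The maximum is at x1 = 10, x2 = 0.

(10, 0)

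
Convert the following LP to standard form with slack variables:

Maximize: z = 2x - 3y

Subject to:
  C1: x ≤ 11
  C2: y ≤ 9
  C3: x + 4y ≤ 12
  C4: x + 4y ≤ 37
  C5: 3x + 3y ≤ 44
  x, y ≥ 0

max z = 2x - 3y

s.t.
  x + s1 = 11
  y + s2 = 9
  x + 4y + s3 = 12
  x + 4y + s4 = 37
  3x + 3y + s5 = 44
  x, y, s1, s2, s3, s4, s5 ≥ 0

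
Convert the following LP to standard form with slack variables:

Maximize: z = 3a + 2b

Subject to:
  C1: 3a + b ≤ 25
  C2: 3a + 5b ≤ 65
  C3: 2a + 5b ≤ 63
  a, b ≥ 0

max z = 3a + 2b

s.t.
  3a + b + s1 = 25
  3a + 5b + s2 = 65
  2a + 5b + s3 = 63
  a, b, s1, s2, s3 ≥ 0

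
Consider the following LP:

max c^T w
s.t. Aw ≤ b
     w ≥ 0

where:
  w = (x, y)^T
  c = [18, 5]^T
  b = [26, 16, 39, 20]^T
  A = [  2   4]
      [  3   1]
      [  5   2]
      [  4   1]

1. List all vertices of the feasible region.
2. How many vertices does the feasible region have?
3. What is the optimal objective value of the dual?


1. (0, 0), (5, 0), (4, 4), (3.8, 4.6), (0, 6.5)
2. 5
3. 92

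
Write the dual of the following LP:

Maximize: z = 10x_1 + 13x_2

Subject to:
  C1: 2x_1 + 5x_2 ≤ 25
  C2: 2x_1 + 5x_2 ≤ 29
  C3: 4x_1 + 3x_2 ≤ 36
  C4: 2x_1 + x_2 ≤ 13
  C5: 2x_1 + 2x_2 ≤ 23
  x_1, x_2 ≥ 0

Primal max cᵀx s.t. Ax ≤ b, x ≥ 0  →  Dual min bᵀy s.t. Aᵀy ≥ c, y ≥ 0.

Minimize: z = 25y1 + 29y2 + 36y3 + 13y4 + 23y5

Subject to:
  2y1 + 2y2 + 4y3 + 2y4 + 2y5 ≥ 10
  5y1 + 5y2 + 3y3 + y4 + 2y5 ≥ 13
  y1, y2, y3, y4, y5 ≥ 0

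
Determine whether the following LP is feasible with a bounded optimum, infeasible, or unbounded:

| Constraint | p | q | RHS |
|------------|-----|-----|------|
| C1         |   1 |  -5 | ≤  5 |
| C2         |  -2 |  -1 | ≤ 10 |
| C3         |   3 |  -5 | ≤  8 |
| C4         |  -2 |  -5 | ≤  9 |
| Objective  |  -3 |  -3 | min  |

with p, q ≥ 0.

Unbounded (objective can decrease without bound)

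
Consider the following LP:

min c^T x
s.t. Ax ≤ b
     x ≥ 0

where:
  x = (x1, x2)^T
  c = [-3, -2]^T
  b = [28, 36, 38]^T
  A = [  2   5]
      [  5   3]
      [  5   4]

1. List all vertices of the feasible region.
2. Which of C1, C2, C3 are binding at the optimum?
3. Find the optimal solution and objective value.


1. (0, 0), (7.2, 0), (6, 2), (4.588, 3.765), (0, 5.6)
2. C2, C3
3. x1 = 6, x2 = 2, z = -22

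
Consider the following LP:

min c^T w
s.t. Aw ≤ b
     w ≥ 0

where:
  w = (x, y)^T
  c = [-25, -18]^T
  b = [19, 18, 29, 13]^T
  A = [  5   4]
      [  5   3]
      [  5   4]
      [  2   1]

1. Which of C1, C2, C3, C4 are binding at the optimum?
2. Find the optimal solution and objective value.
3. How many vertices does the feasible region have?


1. C1, C2
2. x = 3, y = 1, z = -93
3. 4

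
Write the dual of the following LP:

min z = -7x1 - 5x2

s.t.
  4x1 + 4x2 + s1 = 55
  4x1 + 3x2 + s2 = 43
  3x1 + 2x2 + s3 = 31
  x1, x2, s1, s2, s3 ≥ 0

Primal min cᵀx s.t. Ax ≤ b, x ≥ 0  →  Dual max −bᵀy s.t. Aᵀy ≥ −c, y ≥ 0.

Maximize: z = -55y1 - 43y2 - 31y3

Subject to:
  4y1 + 4y2 + 3y3 ≥ 7
  4y1 + 3y2 + 2y3 ≥ 5
  y1, y2, y3 ≥ 0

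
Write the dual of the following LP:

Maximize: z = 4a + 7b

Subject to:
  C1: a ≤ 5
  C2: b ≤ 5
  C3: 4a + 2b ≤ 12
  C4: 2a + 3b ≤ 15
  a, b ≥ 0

Primal max cᵀx s.t. Ax ≤ b, x ≥ 0  →  Dual min bᵀy s.t. Aᵀy ≥ c, y ≥ 0.

Minimize: z = 5y1 + 5y2 + 12y3 + 15y4

Subject to:
  y1 + 4y3 + 2y4 ≥ 4
  y2 + 2y3 + 3y4 ≥ 7
  y1, y2, y3, y4 ≥ 0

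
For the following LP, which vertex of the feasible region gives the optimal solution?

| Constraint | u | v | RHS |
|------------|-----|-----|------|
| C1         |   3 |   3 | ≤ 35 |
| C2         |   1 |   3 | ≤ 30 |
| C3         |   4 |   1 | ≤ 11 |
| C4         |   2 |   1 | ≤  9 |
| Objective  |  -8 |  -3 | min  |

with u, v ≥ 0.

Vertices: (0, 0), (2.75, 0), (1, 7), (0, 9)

Evaluate the objective at each vertex of the feasible region:
  z(0, 0) = 0
  z(2.75, 0) = -22
  z(1, 7) = -29  ←
  z(0, 9) = -27
The minimum is at u = 1, v = 7.

(1, 7)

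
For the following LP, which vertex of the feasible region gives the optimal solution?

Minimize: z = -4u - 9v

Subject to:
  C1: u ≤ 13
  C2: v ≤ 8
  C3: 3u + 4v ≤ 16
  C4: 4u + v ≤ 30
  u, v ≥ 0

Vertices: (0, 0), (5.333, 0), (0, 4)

Evaluate the objective at each vertex of the feasible region:
  z(0, 0) = 0
  z(5.333, 0) = -21.33
  z(0, 4) = -36  ←
The minimum is at u = 0, v = 4.

(0, 4)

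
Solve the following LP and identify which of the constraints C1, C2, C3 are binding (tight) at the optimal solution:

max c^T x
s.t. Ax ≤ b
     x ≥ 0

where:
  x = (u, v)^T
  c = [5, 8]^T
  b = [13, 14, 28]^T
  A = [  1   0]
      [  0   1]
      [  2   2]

At u = 0, v = 14, compute slack b - a·x for each constraint:
  C1: 13 − 0 = 13  (slack)
  C2: 14 − 14 = 0  (binding)
  C3: 28 − 28 = 0  (binding)

Optimal: u = 0, v = 14
Binding: C2, C3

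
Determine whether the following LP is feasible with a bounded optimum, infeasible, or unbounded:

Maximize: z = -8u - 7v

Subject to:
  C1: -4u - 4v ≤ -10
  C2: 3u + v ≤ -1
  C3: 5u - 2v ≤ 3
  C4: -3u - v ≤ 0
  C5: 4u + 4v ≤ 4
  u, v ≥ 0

Infeasible (no feasible solution exists)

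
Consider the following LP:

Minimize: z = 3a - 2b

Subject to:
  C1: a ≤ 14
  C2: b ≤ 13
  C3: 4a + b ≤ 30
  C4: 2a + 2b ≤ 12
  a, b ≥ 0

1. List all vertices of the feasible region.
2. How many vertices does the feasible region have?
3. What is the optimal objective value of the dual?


1. (0, 0), (6, 0), (0, 6)
2. 3
3. -12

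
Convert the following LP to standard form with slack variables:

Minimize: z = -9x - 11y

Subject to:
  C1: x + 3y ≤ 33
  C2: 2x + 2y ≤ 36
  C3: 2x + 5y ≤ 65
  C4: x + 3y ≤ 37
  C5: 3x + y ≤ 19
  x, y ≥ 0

min z = -9x - 11y

s.t.
  x + 3y + s1 = 33
  2x + 2y + s2 = 36
  2x + 5y + s3 = 65
  x + 3y + s4 = 37
  3x + y + s5 = 19
  x, y, s1, s2, s3, s4, s5 ≥ 0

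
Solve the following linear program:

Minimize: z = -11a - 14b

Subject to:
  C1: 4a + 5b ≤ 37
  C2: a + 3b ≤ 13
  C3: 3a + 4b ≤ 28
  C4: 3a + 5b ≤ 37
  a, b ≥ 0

Evaluate the objective at each vertex of the feasible region:
  z(0, 0) = 0
  z(9.25, 0) = -101.8
  z(8, 1) = -102  ←
  z(6.4, 2.2) = -101.2
  z(0, 4.333) = -60.67
The minimum is at a = 8, b = 1.

a = 8, b = 1, z = -102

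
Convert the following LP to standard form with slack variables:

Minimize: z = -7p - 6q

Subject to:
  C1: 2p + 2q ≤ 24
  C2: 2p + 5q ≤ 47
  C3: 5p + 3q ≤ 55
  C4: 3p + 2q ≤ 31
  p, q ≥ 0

min z = -7p - 6q

s.t.
  2p + 2q + s1 = 24
  2p + 5q + s2 = 47
  5p + 3q + s3 = 55
  3p + 2q + s4 = 31
  p, q, s1, s2, s3, s4 ≥ 0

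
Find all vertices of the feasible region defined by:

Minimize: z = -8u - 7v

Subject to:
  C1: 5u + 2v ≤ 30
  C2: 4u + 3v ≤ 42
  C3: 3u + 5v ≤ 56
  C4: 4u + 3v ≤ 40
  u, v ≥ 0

(0, 0), (6, 0), (2, 10), (0, 11.2)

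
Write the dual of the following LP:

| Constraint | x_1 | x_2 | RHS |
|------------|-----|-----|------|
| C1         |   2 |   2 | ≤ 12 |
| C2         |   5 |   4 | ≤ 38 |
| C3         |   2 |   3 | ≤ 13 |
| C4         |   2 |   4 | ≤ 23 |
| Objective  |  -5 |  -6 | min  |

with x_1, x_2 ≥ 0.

Primal min cᵀx s.t. Ax ≤ b, x ≥ 0  →  Dual max −bᵀy s.t. Aᵀy ≥ −c, y ≥ 0.

Maximize: z = -12y1 - 38y2 - 13y3 - 23y4

Subject to:
  2y1 + 5y2 + 2y3 + 2y4 ≥ 5
  2y1 + 4y2 + 3y3 + 4y4 ≥ 6
  y1, y2, y3, y4 ≥ 0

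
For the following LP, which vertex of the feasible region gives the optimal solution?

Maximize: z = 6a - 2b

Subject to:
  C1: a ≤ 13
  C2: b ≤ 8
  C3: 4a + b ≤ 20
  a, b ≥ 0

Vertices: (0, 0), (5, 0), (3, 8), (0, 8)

Evaluate the objective at each vertex of the feasible region:
  z(0, 0) = 0
  z(5, 0) = 30  ←
  z(3, 8) = 2
  z(0, 8) = -16
The maximum is at a = 5, b = 0.

(5, 0)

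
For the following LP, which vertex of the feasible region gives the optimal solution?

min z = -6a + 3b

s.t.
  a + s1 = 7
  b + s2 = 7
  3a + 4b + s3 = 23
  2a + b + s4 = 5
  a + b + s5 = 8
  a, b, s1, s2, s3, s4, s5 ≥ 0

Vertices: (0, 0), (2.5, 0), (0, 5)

Evaluate the objective at each vertex of the feasible region:
  z(0, 0) = 0
  z(2.5, 0) = -15  ←
  z(0, 5) = 15
The minimum is at a = 2.5, b = 0.

(2.5, 0)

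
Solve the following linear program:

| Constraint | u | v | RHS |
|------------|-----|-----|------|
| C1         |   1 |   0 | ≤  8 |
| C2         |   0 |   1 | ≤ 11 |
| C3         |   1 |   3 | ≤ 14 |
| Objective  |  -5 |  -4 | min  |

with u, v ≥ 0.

Evaluate the objective at each vertex of the feasible region:
  z(0, 0) = 0
  z(8, 0) = -40
  z(8, 2) = -48  ←
  z(0, 4.667) = -18.67
The minimum is at u = 8, v = 2.

u = 8, v = 2, z = -48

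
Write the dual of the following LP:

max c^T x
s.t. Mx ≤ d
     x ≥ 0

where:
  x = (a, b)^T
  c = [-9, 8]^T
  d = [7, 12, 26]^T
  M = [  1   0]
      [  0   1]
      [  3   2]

Primal max cᵀx s.t. Ax ≤ b, x ≥ 0  →  Dual min bᵀy s.t. Aᵀy ≥ c, y ≥ 0.

Minimize: z = 7y1 + 12y2 + 26y3

Subject to:
  y1 + 3y3 ≥ -9
  y2 + 2y3 ≥ 8
  y1, y2, y3 ≥ 0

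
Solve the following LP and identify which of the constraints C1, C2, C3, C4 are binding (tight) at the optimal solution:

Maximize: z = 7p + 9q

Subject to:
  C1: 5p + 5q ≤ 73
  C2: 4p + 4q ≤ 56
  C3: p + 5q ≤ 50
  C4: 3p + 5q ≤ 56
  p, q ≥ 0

At p = 7, q = 7, compute slack b - a·x for each constraint:
  C1: 73 − 70 = 3  (slack)
  C2: 56 − 56 = 0  (binding)
  C3: 50 − 42 = 8  (slack)
  C4: 56 − 56 = 0  (binding)

Optimal: p = 7, q = 7
Binding: C2, C4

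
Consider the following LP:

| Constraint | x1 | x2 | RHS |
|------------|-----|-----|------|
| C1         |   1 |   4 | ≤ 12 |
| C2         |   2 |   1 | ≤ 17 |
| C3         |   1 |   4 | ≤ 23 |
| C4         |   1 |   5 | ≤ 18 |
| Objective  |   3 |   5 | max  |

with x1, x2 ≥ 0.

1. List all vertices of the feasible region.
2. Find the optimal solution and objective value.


1. (0, 0), (8.5, 0), (8, 1), (0, 3)
2. x1 = 8, x2 = 1, z = 29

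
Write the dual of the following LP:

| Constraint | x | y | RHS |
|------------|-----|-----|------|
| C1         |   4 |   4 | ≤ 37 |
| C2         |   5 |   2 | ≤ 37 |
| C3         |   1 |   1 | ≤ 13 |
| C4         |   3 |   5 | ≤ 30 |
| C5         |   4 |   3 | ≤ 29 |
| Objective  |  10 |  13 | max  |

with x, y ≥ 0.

Primal max cᵀx s.t. Ax ≤ b, x ≥ 0  →  Dual min bᵀy s.t. Aᵀy ≥ c, y ≥ 0.

Minimize: z = 37y1 + 37y2 + 13y3 + 30y4 + 29y5

Subject to:
  4y1 + 5y2 + y3 + 3y4 + 4y5 ≥ 10
  4y1 + 2y2 + y3 + 5y4 + 3y5 ≥ 13
  y1, y2, y3, y4, y5 ≥ 0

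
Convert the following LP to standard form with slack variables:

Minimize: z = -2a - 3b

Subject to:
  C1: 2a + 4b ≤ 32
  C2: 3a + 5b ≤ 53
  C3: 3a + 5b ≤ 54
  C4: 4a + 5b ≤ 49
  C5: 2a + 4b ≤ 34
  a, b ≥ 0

min z = -2a - 3b

s.t.
  2a + 4b + s1 = 32
  3a + 5b + s2 = 53
  3a + 5b + s3 = 54
  4a + 5b + s4 = 49
  2a + 4b + s5 = 34
  a, b, s1, s2, s3, s4, s5 ≥ 0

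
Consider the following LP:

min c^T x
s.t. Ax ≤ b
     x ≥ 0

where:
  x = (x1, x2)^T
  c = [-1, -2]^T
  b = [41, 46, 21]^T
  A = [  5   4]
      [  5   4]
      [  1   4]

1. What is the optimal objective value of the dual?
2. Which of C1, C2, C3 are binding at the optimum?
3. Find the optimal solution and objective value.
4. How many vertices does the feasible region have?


1. -13
2. C1, C3
3. x1 = 5, x2 = 4, z = -13
4. 4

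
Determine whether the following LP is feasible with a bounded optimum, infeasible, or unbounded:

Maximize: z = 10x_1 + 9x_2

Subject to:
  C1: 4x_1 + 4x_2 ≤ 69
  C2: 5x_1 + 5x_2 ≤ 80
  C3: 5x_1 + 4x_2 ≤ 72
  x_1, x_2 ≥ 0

Feasible with a bounded optimal solution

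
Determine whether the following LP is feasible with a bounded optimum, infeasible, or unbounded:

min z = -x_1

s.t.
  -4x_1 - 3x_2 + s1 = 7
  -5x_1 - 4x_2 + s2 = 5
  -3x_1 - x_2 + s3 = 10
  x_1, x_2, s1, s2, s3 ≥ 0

Unbounded (objective can decrease without bound)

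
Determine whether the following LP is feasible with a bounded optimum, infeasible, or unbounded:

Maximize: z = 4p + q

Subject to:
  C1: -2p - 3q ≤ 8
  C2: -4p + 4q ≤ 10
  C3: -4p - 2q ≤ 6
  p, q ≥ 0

Unbounded (objective can increase without bound)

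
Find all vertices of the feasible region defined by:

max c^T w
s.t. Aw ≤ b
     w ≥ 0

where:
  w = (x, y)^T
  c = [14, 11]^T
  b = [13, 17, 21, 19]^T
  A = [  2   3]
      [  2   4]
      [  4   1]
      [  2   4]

(0, 0), (5.25, 0), (5, 1), (0.5, 4), (0, 4.25)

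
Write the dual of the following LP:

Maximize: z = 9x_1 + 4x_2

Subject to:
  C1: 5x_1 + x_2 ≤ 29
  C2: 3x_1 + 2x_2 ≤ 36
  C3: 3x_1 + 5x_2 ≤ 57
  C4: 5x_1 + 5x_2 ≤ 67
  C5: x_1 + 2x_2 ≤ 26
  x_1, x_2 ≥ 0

Primal max cᵀx s.t. Ax ≤ b, x ≥ 0  →  Dual min bᵀy s.t. Aᵀy ≥ c, y ≥ 0.

Minimize: z = 29y1 + 36y2 + 57y3 + 67y4 + 26y5

Subject to:
  5y1 + 3y2 + 3y3 + 5y4 + y5 ≥ 9
  y1 + 2y2 + 5y3 + 5y4 + 2y5 ≥ 4
  y1, y2, y3, y4, y5 ≥ 0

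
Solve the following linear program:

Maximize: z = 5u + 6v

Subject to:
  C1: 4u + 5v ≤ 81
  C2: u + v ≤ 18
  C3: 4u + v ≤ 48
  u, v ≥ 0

Evaluate the objective at each vertex of the feasible region:
  z(0, 0) = 0
  z(12, 0) = 60
  z(10, 8) = 98
  z(9, 9) = 99  ←
  z(0, 16.2) = 97.2
The maximum is at u = 9, v = 9.

u = 9, v = 9, z = 99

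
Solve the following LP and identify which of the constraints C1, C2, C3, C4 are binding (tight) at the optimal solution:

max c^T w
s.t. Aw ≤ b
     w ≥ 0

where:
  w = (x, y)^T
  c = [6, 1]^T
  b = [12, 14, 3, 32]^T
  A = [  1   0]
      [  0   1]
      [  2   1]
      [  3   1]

At x = 1.5, y = 0, compute slack b - a·x for each constraint:
  C1: 12 − 1.5 = 10.5  (slack)
  C2: 14 − 0 = 14  (slack)
  C3: 3 − 3 = 0  (binding)
  C4: 32 − 4.5 = 27.5  (slack)

Optimal: x = 1.5, y = 0
Binding: C3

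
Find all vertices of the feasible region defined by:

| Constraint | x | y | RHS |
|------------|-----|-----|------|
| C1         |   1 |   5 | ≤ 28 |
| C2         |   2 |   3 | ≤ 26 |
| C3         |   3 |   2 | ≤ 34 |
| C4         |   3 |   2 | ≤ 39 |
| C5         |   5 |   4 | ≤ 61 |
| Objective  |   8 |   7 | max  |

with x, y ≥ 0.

(0, 0), (11.33, 0), (10, 2), (6.571, 4.286), (0, 5.6)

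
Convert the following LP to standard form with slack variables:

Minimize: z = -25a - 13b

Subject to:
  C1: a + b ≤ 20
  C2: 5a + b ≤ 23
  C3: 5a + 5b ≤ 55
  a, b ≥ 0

min z = -25a - 13b

s.t.
  a + b + s1 = 20
  5a + b + s2 = 23
  5a + 5b + s3 = 55
  a, b, s1, s2, s3 ≥ 0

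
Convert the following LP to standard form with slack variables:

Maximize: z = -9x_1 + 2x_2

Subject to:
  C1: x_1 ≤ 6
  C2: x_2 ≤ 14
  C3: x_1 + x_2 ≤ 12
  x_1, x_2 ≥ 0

max z = -9x_1 + 2x_2

s.t.
  x_1 + s1 = 6
  x_2 + s2 = 14
  x_1 + x_2 + s3 = 12
  x_1, x_2, s1, s2, s3 ≥ 0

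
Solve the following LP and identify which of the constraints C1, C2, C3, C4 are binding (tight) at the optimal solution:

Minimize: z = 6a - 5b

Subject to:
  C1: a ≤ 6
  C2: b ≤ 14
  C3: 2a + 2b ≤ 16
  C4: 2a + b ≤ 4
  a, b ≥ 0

At a = 0, b = 4, compute slack b - a·x for each constraint:
  C1: 6 − 0 = 6  (slack)
  C2: 14 − 4 = 10  (slack)
  C3: 16 − 8 = 8  (slack)
  C4: 4 − 4 = 0  (binding)

Optimal: a = 0, b = 4
Binding: C4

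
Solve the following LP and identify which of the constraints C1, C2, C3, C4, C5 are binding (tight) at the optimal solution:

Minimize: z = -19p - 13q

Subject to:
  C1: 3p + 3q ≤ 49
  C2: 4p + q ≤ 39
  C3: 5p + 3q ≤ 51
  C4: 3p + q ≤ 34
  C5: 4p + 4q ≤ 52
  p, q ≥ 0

At p = 6, q = 7, compute slack b - a·x for each constraint:
  C1: 49 − 39 = 10  (slack)
  C2: 39 − 31 = 8  (slack)
  C3: 51 − 51 = 0  (binding)
  C4: 34 − 25 = 9  (slack)
  C5: 52 − 52 = 0  (binding)

Optimal: p = 6, q = 7
Binding: C3, C5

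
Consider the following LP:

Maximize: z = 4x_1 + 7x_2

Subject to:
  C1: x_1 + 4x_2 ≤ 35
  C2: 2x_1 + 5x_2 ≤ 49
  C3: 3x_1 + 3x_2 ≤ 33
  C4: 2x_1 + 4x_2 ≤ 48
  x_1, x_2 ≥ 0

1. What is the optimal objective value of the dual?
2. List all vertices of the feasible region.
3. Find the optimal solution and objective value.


1. 68
2. (0, 0), (11, 0), (3, 8), (0, 8.75)
3. x_1 = 3, x_2 = 8, z = 68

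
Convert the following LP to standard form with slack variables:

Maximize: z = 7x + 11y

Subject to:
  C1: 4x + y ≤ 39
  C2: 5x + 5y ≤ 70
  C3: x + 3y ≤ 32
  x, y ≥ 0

max z = 7x + 11y

s.t.
  4x + y + s1 = 39
  5x + 5y + s2 = 70
  x + 3y + s3 = 32
  x, y, s1, s2, s3 ≥ 0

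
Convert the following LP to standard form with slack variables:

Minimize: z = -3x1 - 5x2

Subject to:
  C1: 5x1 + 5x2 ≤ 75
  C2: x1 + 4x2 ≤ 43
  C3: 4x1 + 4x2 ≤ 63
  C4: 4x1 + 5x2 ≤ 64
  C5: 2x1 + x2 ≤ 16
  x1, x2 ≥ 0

min z = -3x1 - 5x2

s.t.
  5x1 + 5x2 + s1 = 75
  x1 + 4x2 + s2 = 43
  4x1 + 4x2 + s3 = 63
  4x1 + 5x2 + s4 = 64
  2x1 + x2 + s5 = 16
  x1, x2, s1, s2, s3, s4, s5 ≥ 0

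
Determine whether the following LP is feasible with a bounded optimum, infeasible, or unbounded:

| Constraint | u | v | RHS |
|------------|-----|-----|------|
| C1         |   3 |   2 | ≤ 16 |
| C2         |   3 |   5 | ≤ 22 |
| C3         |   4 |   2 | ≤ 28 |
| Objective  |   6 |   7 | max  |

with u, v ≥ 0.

Feasible with a bounded optimal solution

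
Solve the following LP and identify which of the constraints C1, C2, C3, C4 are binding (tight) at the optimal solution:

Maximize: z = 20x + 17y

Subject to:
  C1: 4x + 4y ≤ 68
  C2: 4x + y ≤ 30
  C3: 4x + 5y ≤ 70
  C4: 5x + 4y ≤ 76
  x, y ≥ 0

At x = 5, y = 10, compute slack b - a·x for each constraint:
  C1: 68 − 60 = 8  (slack)
  C2: 30 − 30 = 0  (binding)
  C3: 70 − 70 = 0  (binding)
  C4: 76 − 65 = 11  (slack)

Optimal: x = 5, y = 10
Binding: C2, C3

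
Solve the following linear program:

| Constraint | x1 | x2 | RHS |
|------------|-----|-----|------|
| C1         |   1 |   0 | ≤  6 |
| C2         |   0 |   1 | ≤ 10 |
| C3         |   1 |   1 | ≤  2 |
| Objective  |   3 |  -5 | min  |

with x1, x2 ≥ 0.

Evaluate the objective at each vertex of the feasible region:
  z(0, 0) = 0
  z(2, 0) = 6
  z(0, 2) = -10  ←
The minimum is at x1 = 0, x2 = 2.

x1 = 0, x2 = 2, z = -10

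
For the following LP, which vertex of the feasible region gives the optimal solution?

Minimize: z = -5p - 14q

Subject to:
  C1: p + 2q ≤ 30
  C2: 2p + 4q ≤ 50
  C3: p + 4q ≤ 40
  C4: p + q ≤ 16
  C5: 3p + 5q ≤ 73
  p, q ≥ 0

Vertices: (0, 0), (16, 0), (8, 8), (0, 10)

Evaluate the objective at each vertex of the feasible region:
  z(0, 0) = 0
  z(16, 0) = -80
  z(8, 8) = -152  ←
  z(0, 10) = -140
The minimum is at p = 8, q = 8.

(8, 8)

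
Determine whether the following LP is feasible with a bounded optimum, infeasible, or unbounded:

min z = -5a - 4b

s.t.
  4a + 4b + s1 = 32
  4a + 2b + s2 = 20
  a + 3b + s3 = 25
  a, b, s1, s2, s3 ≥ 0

Feasible with a bounded optimal solution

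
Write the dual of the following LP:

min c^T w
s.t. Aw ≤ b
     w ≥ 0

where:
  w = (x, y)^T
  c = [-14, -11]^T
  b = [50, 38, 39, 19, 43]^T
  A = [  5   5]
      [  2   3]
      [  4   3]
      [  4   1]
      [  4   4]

Primal min cᵀx s.t. Ax ≤ b, x ≥ 0  →  Dual max −bᵀy s.t. Aᵀy ≥ −c, y ≥ 0.

Maximize: z = -50y1 - 38y2 - 39y3 - 19y4 - 43y5

Subject to:
  5y1 + 2y2 + 4y3 + 4y4 + 4y5 ≥ 14
  5y1 + 3y2 + 3y3 + y4 + 4y5 ≥ 11
  y1, y2, y3, y4, y5 ≥ 0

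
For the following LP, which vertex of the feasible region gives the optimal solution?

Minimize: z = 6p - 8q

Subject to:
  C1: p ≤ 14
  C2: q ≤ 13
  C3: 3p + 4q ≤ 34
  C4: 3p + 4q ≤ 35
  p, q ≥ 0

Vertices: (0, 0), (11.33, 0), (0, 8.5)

Evaluate the objective at each vertex of the feasible region:
  z(0, 0) = 0
  z(11.33, 0) = 68
  z(0, 8.5) = -68  ←
The minimum is at p = 0, q = 8.5.

(0, 8.5)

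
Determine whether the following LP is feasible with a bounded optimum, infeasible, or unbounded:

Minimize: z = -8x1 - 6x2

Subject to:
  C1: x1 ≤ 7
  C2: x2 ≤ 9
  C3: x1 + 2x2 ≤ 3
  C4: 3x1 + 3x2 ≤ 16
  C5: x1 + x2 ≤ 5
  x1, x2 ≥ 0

Feasible with a bounded optimal solution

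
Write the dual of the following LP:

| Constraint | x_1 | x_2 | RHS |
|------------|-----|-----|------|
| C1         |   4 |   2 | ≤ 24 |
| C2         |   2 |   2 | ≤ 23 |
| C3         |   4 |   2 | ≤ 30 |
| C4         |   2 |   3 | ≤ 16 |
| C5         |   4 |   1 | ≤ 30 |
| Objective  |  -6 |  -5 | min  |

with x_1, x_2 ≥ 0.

Primal min cᵀx s.t. Ax ≤ b, x ≥ 0  →  Dual max −bᵀy s.t. Aᵀy ≥ −c, y ≥ 0.

Maximize: z = -24y1 - 23y2 - 30y3 - 16y4 - 30y5

Subject to:
  4y1 + 2y2 + 4y3 + 2y4 + 4y5 ≥ 6
  2y1 + 2y2 + 2y3 + 3y4 + y5 ≥ 5
  y1, y2, y3, y4, y5 ≥ 0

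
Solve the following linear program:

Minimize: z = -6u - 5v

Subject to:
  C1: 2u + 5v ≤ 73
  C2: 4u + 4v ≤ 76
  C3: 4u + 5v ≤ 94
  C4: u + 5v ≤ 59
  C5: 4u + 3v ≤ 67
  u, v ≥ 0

Evaluate the objective at each vertex of the feasible region:
  z(0, 0) = 0
  z(16.75, 0) = -100.5
  z(10, 9) = -105  ←
  z(9, 10) = -104
  z(0, 11.8) = -59
The minimum is at u = 10, v = 9.

u = 10, v = 9, z = -105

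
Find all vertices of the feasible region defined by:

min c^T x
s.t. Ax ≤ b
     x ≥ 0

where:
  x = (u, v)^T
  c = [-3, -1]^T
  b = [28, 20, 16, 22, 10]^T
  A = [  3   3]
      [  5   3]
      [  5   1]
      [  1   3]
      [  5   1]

(0, 0), (2, 0), (1, 5), (0, 6.667)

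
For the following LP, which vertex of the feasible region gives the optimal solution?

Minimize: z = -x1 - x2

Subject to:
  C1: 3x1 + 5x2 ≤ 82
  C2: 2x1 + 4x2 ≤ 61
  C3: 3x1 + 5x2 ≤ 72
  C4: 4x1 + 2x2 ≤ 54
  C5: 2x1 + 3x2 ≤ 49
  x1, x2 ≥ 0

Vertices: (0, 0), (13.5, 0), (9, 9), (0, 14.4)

Evaluate the objective at each vertex of the feasible region:
  z(0, 0) = 0
  z(13.5, 0) = -13.5
  z(9, 9) = -18  ←
  z(0, 14.4) = -14.4
The minimum is at x1 = 9, x2 = 9.

(9, 9)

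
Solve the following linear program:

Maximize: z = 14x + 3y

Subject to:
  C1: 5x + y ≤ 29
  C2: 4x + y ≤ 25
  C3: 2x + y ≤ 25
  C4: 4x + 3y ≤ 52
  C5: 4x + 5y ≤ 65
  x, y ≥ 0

Evaluate the objective at each vertex of the feasible region:
  z(0, 0) = 0
  z(5.8, 0) = 81.2
  z(4, 9) = 83  ←
  z(3.75, 10) = 82.5
  z(0, 13) = 39
The maximum is at x = 4, y = 9.

x = 4, y = 9, z = 83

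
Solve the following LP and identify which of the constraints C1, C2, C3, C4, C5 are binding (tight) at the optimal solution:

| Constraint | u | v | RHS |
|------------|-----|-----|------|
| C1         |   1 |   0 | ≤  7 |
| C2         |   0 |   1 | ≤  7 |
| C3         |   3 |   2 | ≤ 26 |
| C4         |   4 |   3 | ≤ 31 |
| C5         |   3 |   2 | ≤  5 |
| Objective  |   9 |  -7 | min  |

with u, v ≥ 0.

At u = 0, v = 2.5, compute slack b - a·x for each constraint:
  C1: 7 − 0 = 7  (slack)
  C2: 7 − 2.5 = 4.5  (slack)
  C3: 26 − 5 = 21  (slack)
  C4: 31 − 7.5 = 23.5  (slack)
  C5: 5 − 5 = 0  (binding)

Optimal: u = 0, v = 2.5
Binding: C5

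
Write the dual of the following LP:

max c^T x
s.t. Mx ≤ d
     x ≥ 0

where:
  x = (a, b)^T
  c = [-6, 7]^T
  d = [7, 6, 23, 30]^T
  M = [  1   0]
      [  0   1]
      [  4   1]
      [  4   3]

Primal max cᵀx s.t. Ax ≤ b, x ≥ 0  →  Dual min bᵀy s.t. Aᵀy ≥ c, y ≥ 0.

Minimize: z = 7y1 + 6y2 + 23y3 + 30y4

Subject to:
  y1 + 4y3 + 4y4 ≥ -6
  y2 + y3 + 3y4 ≥ 7
  y1, y2, y3, y4 ≥ 0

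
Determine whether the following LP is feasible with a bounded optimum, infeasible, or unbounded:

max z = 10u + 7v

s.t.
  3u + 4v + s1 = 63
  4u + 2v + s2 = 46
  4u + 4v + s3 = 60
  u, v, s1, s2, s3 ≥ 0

Feasible with a bounded optimal solution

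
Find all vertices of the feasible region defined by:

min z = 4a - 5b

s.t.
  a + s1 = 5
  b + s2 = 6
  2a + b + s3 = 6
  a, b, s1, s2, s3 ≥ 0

(0, 0), (3, 0), (0, 6)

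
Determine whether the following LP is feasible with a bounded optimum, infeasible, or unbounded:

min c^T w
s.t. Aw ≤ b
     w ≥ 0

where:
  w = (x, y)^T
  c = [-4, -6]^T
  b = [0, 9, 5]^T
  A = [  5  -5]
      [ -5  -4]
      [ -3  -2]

Unbounded (objective can decrease without bound)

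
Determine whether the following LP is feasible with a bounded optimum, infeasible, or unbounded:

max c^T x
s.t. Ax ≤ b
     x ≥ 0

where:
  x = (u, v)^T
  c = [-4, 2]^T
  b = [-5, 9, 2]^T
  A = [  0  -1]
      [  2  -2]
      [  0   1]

Infeasible (no feasible solution exists)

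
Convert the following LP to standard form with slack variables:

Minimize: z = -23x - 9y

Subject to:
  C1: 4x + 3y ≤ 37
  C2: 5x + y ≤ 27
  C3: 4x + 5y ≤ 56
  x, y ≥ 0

min z = -23x - 9y

s.t.
  4x + 3y + s1 = 37
  5x + y + s2 = 27
  4x + 5y + s3 = 56
  x, y, s1, s2, s3 ≥ 0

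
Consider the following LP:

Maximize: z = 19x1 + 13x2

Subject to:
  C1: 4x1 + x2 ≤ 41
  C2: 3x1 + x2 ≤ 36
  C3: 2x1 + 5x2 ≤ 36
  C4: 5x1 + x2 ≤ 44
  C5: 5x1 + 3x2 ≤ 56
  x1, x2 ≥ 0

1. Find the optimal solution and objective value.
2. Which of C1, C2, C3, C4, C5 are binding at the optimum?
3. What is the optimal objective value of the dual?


1. x1 = 8, x2 = 4, z = 204
2. C3, C4
3. 204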